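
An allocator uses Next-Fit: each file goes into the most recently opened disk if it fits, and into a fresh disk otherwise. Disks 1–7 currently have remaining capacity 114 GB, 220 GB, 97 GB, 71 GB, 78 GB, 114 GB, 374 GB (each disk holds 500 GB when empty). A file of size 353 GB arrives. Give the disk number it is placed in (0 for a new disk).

7

Next-Fit only looks at disk 7, which has 374 GB free.
353 GB fits there.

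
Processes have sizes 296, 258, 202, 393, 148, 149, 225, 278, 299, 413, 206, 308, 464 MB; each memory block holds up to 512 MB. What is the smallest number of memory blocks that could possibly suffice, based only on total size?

8

Total size = 296 + 258 + 202 + 393 + 148 + 149 + 225 + 278 + 299 + 413 + 206 + 308 + 464 = 3639 MB.
⌈3639 / 512⌉ = 8.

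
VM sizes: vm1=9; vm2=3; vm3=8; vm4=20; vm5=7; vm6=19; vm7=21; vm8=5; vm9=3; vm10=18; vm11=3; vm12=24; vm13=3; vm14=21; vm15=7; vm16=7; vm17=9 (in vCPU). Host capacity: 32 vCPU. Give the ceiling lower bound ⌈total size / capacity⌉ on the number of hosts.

6

Total size = 9 + 3 + 8 + 20 + 7 + 19 + 21 + 5 + 3 + 18 + 3 + 24 + 3 + 21 + 7 + 7 + 9 = 187 vCPU.
⌈187 / 32⌉ = 6.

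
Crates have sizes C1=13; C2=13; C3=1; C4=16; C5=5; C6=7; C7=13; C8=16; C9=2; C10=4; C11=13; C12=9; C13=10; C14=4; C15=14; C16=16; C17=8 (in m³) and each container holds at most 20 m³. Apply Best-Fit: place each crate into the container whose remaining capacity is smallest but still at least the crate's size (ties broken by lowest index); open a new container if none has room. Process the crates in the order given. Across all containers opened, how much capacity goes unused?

C1 (13 m³) → container 1 (remaining 7 m³)
C2 (13 m³) → container 2 (remaining 7 m³)
C3 (1 m³) → container 1 (remaining 6 m³)
C4 (16 m³) → container 3 (remaining 4 m³)
C5 (5 m³) → container 1 (remaining 1 m³)
C6 (7 m³) → container 2 (remaining 0 m³)
C7 (13 m³) → container 4 (remaining 7 m³)
C8 (16 m³) → container 5 (remaining 4 m³)
C9 (2 m³) → container 3 (remaining 2 m³)
C10 (4 m³) → container 5 (remaining 0 m³)
C11 (13 m³) → container 6 (remaining 7 m³)
C12 (9 m³) → container 7 (remaining 11 m³)
C13 (10 m³) → container 7 (remaining 1 m³)
C14 (4 m³) → container 4 (remaining 3 m³)
C15 (14 m³) → container 8 (remaining 6 m³)
C16 (16 m³) → container 9 (remaining 4 m³)
C17 (8 m³) → container 10 (remaining 12 m³)
10 containers × 20 m³ = 200 m³; used 164 m³; unused 36 m³.

36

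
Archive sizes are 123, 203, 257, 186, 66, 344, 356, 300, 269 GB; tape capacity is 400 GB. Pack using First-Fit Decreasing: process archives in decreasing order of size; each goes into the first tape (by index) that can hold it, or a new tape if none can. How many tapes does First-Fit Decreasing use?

6 tapes

Sorted descending: 356, 344, 300, 269, 257, 203, 186, 123, 66.
356 GB → tape 1 (remaining 44 GB)
344 GB → tape 2 (remaining 56 GB)
300 GB → tape 3 (remaining 100 GB)
269 GB → tape 4 (remaining 131 GB)
257 GB → tape 5 (remaining 143 GB)
203 GB → tape 6 (remaining 197 GB)
186 GB → tape 6 (remaining 11 GB)
123 GB → tape 4 (remaining 8 GB)
66 GB → tape 3 (remaining 34 GB)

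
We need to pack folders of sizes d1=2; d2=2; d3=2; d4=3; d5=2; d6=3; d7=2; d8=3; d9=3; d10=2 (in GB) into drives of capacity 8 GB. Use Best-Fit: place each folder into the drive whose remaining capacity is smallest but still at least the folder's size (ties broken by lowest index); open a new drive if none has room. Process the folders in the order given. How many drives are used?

3

drive 1: place d1 (2 GB), 6 GB left
drive 1: place d2 (2 GB), 4 GB left
drive 1: place d3 (2 GB), 2 GB left
drive 2: place d4 (3 GB), 5 GB left
drive 1: place d5 (2 GB), 0 GB left
drive 2: place d6 (3 GB), 2 GB left
drive 2: place d7 (2 GB), 0 GB left
drive 3: place d8 (3 GB), 5 GB left
drive 3: place d9 (3 GB), 2 GB left
drive 3: place d10 (2 GB), 0 GB left
Final drives: [2,2,2,2] [3,3,2] [3,3,2].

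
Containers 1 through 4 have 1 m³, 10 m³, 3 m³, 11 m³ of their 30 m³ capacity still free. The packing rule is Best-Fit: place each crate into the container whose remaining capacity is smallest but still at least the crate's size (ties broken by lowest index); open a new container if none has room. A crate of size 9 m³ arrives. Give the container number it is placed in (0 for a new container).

2

Containers with room: container 2 (10 m³), container 4 (11 m³).
Tightest fit is container 2 with 10 m³ free.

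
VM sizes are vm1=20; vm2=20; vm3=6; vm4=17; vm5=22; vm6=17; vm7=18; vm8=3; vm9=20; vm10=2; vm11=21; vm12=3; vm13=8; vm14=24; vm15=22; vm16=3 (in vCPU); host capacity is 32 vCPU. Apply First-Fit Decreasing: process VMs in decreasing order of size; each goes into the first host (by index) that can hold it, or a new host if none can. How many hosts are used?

10

Sorted descending: 24, 22, 22, 21, 20, 20, 20, 18, 17, 17, 8, 6, 3, 3, 3, 2.
Put 24 vCPU in host 1; 8 vCPU remain.
Put 22 vCPU in host 2; 10 vCPU remain.
Put 22 vCPU in host 3; 10 vCPU remain.
Put 21 vCPU in host 4; 11 vCPU remain.
Put 20 vCPU in host 5; 12 vCPU remain.
Put 20 vCPU in host 6; 12 vCPU remain.
Put 20 vCPU in host 7; 12 vCPU remain.
Put 18 vCPU in host 8; 14 vCPU remain.
Put 17 vCPU in host 9; 15 vCPU remain.
Put 17 vCPU in host 10; 15 vCPU remain.
Put 8 vCPU in host 1; 0 vCPU remain.
Put 6 vCPU in host 2; 4 vCPU remain.
Put 3 vCPU in host 2; 1 vCPU remain.
Put 3 vCPU in host 3; 7 vCPU remain.
Put 3 vCPU in host 3; 4 vCPU remain.
Put 2 vCPU in host 3; 2 vCPU remain.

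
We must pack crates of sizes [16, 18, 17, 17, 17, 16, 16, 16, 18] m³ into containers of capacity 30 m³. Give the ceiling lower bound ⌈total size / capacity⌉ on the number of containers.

6

Total size = 16 + 18 + 17 + 17 + 17 + 16 + 16 + 16 + 18 = 151 m³.
⌈151 / 30⌉ = 6.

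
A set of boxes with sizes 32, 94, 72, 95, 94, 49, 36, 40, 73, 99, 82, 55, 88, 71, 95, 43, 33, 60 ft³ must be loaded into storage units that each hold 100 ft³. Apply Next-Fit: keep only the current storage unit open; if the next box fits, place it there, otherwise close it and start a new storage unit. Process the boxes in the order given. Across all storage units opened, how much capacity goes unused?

32 ft³ → storage unit 1 (remaining 68 ft³)
94 ft³ → storage unit 2 (remaining 6 ft³)
72 ft³ → storage unit 3 (remaining 28 ft³)
95 ft³ → storage unit 4 (remaining 5 ft³)
94 ft³ → storage unit 5 (remaining 6 ft³)
49 ft³ → storage unit 6 (remaining 51 ft³)
36 ft³ → storage unit 6 (remaining 15 ft³)
40 ft³ → storage unit 7 (remaining 60 ft³)
73 ft³ → storage unit 8 (remaining 27 ft³)
99 ft³ → storage unit 9 (remaining 1 ft³)
82 ft³ → storage unit 10 (remaining 18 ft³)
55 ft³ → storage unit 11 (remaining 45 ft³)
88 ft³ → storage unit 12 (remaining 12 ft³)
71 ft³ → storage unit 13 (remaining 29 ft³)
95 ft³ → storage unit 14 (remaining 5 ft³)
43 ft³ → storage unit 15 (remaining 57 ft³)
33 ft³ → storage unit 15 (remaining 24 ft³)
60 ft³ → storage unit 16 (remaining 40 ft³)
16 storage units × 100 ft³ = 1600 ft³; used 1211 ft³; unused 389 ft³.

389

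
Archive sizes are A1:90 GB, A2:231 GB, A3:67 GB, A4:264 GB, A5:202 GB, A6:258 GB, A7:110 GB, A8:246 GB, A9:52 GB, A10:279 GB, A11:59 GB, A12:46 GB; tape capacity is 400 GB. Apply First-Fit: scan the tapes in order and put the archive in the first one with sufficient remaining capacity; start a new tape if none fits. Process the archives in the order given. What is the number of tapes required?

6 tapes

Put A1 (90 GB) in tape 1; 310 GB remain.
Put A2 (231 GB) in tape 1; 79 GB remain.
Put A3 (67 GB) in tape 1; 12 GB remain.
Put A4 (264 GB) in tape 2; 136 GB remain.
Put A5 (202 GB) in tape 3; 198 GB remain.
Put A6 (258 GB) in tape 4; 142 GB remain.
Put A7 (110 GB) in tape 2; 26 GB remain.
Put A8 (246 GB) in tape 5; 154 GB remain.
Put A9 (52 GB) in tape 3; 146 GB remain.
Put A10 (279 GB) in tape 6; 121 GB remain.
Put A11 (59 GB) in tape 3; 87 GB remain.
Put A12 (46 GB) in tape 3; 41 GB remain.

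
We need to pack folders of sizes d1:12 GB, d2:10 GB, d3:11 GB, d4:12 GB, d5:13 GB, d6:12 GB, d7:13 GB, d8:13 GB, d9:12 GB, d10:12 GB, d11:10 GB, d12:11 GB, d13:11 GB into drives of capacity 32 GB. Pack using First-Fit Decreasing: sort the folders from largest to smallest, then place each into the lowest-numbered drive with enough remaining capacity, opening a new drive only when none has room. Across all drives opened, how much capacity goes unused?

40

Sorted descending: 13, 13, 13, 12, 12, 12, 12, 12, 11, 11, 11, 10, 10.
Put 13 GB in drive 1; 19 GB remain.
Put 13 GB in drive 1; 6 GB remain.
Put 13 GB in drive 2; 19 GB remain.
Put 12 GB in drive 2; 7 GB remain.
Put 12 GB in drive 3; 20 GB remain.
Put 12 GB in drive 3; 8 GB remain.
Put 12 GB in drive 4; 20 GB remain.
Put 12 GB in drive 4; 8 GB remain.
Put 11 GB in drive 5; 21 GB remain.
Put 11 GB in drive 5; 10 GB remain.
Put 11 GB in drive 6; 21 GB remain.
Put 10 GB in drive 5; 0 GB remain.
Put 10 GB in drive 6; 11 GB remain.
6 drives × 32 GB = 192 GB; used 152 GB; unused 40 GB.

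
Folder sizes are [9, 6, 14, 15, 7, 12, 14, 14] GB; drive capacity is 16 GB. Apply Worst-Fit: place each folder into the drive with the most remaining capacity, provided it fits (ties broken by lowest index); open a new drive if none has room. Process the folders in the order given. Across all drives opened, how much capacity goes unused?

21

9 GB → drive 1 (remaining 7 GB)
6 GB → drive 1 (remaining 1 GB)
14 GB → drive 2 (remaining 2 GB)
15 GB → drive 3 (remaining 1 GB)
7 GB → drive 4 (remaining 9 GB)
12 GB → drive 5 (remaining 4 GB)
14 GB → drive 6 (remaining 2 GB)
14 GB → drive 7 (remaining 2 GB)
7 drives × 16 GB = 112 GB; used 91 GB; unused 21 GB.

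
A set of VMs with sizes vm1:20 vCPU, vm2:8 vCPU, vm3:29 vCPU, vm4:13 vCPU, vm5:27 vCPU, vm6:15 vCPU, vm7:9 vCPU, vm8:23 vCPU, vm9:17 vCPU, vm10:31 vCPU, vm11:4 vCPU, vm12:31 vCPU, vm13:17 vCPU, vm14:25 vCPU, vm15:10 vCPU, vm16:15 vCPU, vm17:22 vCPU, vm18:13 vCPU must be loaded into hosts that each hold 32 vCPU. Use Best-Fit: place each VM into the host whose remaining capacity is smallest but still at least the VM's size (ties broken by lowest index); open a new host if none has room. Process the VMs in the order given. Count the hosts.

vm1 (20 vCPU) → host 1 (remaining 12 vCPU)
vm2 (8 vCPU) → host 1 (remaining 4 vCPU)
vm3 (29 vCPU) → host 2 (remaining 3 vCPU)
vm4 (13 vCPU) → host 3 (remaining 19 vCPU)
vm5 (27 vCPU) → host 4 (remaining 5 vCPU)
vm6 (15 vCPU) → host 3 (remaining 4 vCPU)
vm7 (9 vCPU) → host 5 (remaining 23 vCPU)
vm8 (23 vCPU) → host 5 (remaining 0 vCPU)
vm9 (17 vCPU) → host 6 (remaining 15 vCPU)
vm10 (31 vCPU) → host 7 (remaining 1 vCPU)
vm11 (4 vCPU) → host 1 (remaining 0 vCPU)
vm12 (31 vCPU) → host 8 (remaining 1 vCPU)
vm13 (17 vCPU) → host 9 (remaining 15 vCPU)
vm14 (25 vCPU) → host 10 (remaining 7 vCPU)
vm15 (10 vCPU) → host 6 (remaining 5 vCPU)
vm16 (15 vCPU) → host 9 (remaining 0 vCPU)
vm17 (22 vCPU) → host 11 (remaining 10 vCPU)
vm18 (13 vCPU) → host 12 (remaining 19 vCPU)
Final hosts: [20,8,4] [29] [13,15] [27] [9,23] [17,10] [31] [31] [17,15] [25] [22] [13].

12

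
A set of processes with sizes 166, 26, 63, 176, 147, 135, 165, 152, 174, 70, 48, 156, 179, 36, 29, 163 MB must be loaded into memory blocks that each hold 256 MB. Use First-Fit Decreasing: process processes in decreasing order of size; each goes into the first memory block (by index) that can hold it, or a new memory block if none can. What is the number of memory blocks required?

Sorted descending: 179, 176, 174, 166, 165, 163, 156, 152, 147, 135, 70, 63, 48, 36, 29, 26.
179 MB → memory block 1 (remaining 77 MB)
176 MB → memory block 2 (remaining 80 MB)
174 MB → memory block 3 (remaining 82 MB)
166 MB → memory block 4 (remaining 90 MB)
165 MB → memory block 5 (remaining 91 MB)
163 MB → memory block 6 (remaining 93 MB)
156 MB → memory block 7 (remaining 100 MB)
152 MB → memory block 8 (remaining 104 MB)
147 MB → memory block 9 (remaining 109 MB)
135 MB → memory block 10 (remaining 121 MB)
70 MB → memory block 1 (remaining 7 MB)
63 MB → memory block 2 (remaining 17 MB)
48 MB → memory block 3 (remaining 34 MB)
36 MB → memory block 4 (remaining 54 MB)
29 MB → memory block 3 (remaining 5 MB)
26 MB → memory block 4 (remaining 28 MB)

10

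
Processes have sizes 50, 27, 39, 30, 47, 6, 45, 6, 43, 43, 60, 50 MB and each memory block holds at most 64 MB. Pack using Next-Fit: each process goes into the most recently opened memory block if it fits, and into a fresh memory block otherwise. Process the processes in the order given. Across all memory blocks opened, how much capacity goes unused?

Put 50 MB in memory block 1; 14 MB remain.
Put 27 MB in memory block 2; 37 MB remain.
Put 39 MB in memory block 3; 25 MB remain.
Put 30 MB in memory block 4; 34 MB remain.
Put 47 MB in memory block 5; 17 MB remain.
Put 6 MB in memory block 5; 11 MB remain.
Put 45 MB in memory block 6; 19 MB remain.
Put 6 MB in memory block 6; 13 MB remain.
Put 43 MB in memory block 7; 21 MB remain.
Put 43 MB in memory block 8; 21 MB remain.
Put 60 MB in memory block 9; 4 MB remain.
Put 50 MB in memory block 10; 14 MB remain.
10 memory blocks × 64 MB = 640 MB; used 446 MB; unused 194 MB.

194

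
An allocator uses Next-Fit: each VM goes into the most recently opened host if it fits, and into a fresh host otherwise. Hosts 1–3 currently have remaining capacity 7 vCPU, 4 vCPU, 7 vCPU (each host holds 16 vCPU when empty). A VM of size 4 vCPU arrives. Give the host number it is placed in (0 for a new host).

Next-Fit only looks at host 3, which has 7 vCPU free.
4 vCPU fits there.

3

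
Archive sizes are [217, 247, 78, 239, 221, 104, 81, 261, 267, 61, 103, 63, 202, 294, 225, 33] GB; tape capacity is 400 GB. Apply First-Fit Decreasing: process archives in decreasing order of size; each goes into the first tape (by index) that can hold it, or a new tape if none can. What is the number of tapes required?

Sorted descending: 294, 267, 261, 247, 239, 225, 221, 217, 202, 104, 103, 81, 78, 63, 61, 33.
Put 294 GB in tape 1; 106 GB remain.
Put 267 GB in tape 2; 133 GB remain.
Put 261 GB in tape 3; 139 GB remain.
Put 247 GB in tape 4; 153 GB remain.
Put 239 GB in tape 5; 161 GB remain.
Put 225 GB in tape 6; 175 GB remain.
Put 221 GB in tape 7; 179 GB remain.
Put 217 GB in tape 8; 183 GB remain.
Put 202 GB in tape 9; 198 GB remain.
Put 104 GB in tape 1; 2 GB remain.
Put 103 GB in tape 2; 30 GB remain.
Put 81 GB in tape 3; 58 GB remain.
Put 78 GB in tape 4; 75 GB remain.
Put 63 GB in tape 4; 12 GB remain.
Put 61 GB in tape 5; 100 GB remain.
Put 33 GB in tape 3; 25 GB remain.

9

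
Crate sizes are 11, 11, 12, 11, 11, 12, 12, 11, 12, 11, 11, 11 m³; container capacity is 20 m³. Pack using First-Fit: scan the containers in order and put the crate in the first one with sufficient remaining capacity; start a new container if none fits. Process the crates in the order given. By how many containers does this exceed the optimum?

First-Fit: [11] [11] [12] [11] [11] [12] [12] [11] [12] [11] [11] [11] → 12 containers.
12 crates exceed 10 m³ (half the capacity), and no two of those can share a container, so at least 12 containers are needed.
So 12 is already optimal.

0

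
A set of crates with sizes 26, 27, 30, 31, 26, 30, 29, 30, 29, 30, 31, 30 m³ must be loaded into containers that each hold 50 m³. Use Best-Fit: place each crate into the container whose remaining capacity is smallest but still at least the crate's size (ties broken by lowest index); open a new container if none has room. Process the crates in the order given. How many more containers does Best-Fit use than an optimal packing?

0

Best-Fit: [26] [27] [30] [31] [26] [30] [29] [30] [29] [30] [31] [30] → 12 containers.
12 crates exceed 25 m³ (half the capacity), and no two of those can share a container, so at least 12 containers are needed.
So 12 is already optimal.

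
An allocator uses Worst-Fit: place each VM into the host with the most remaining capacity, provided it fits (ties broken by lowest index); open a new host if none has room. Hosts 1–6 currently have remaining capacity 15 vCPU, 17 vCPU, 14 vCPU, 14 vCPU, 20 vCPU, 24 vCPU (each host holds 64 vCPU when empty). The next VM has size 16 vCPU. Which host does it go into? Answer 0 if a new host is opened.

6

Hosts with room: host 2 (17 vCPU), host 5 (20 vCPU), host 6 (24 vCPU).
Most room is host 6 with 24 vCPU free.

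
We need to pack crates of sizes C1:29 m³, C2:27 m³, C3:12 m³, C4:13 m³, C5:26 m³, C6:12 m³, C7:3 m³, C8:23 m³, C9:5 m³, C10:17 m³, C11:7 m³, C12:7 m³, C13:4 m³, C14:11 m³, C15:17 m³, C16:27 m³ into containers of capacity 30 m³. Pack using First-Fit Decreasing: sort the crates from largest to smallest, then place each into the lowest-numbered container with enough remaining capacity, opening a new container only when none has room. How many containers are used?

Sorted descending: 29, 27, 27, 26, 23, 17, 17, 13, 12, 12, 11, 7, 7, 5, 4, 3.
29 m³ → container 1 (remaining 1 m³)
27 m³ → container 2 (remaining 3 m³)
27 m³ → container 3 (remaining 3 m³)
26 m³ → container 4 (remaining 4 m³)
23 m³ → container 5 (remaining 7 m³)
17 m³ → container 6 (remaining 13 m³)
17 m³ → container 7 (remaining 13 m³)
13 m³ → container 6 (remaining 0 m³)
12 m³ → container 7 (remaining 1 m³)
12 m³ → container 8 (remaining 18 m³)
11 m³ → container 8 (remaining 7 m³)
7 m³ → container 5 (remaining 0 m³)
7 m³ → container 8 (remaining 0 m³)
5 m³ → container 9 (remaining 25 m³)
4 m³ → container 4 (remaining 0 m³)
3 m³ → container 2 (remaining 0 m³)
Final containers: [29] [27,3] [27] [26,4] [23,7] [17,13] [17,12] [12,11,7] [5].

9 containers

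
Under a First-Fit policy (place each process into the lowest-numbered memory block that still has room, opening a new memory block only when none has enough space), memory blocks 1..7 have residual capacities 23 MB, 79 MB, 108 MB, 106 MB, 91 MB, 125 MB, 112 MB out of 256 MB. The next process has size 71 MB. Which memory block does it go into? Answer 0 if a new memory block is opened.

2

Memory blocks with room: memory block 2 (79 MB), memory block 3 (108 MB), memory block 4 (106 MB), memory block 5 (91 MB), memory block 6 (125 MB), memory block 7 (112 MB).
The first with room is memory block 2.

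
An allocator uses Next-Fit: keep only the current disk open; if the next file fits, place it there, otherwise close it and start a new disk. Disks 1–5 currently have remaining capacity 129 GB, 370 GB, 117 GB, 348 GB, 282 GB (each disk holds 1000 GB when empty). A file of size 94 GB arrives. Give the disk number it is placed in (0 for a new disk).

5

Next-Fit only looks at disk 5, which has 282 GB free.
94 GB fits there.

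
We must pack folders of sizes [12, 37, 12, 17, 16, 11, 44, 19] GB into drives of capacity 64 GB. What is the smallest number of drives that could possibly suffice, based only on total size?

Total size = 12 + 37 + 12 + 17 + 16 + 11 + 44 + 19 = 168 GB.
⌈168 / 64⌉ = 3.

3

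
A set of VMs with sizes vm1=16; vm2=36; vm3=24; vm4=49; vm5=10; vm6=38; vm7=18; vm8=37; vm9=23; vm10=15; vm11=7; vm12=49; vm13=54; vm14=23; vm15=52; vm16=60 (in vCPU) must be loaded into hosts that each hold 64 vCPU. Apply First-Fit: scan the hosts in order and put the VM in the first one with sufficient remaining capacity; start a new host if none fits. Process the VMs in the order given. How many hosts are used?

vm1 (16 vCPU) → host 1 (remaining 48 vCPU)
vm2 (36 vCPU) → host 1 (remaining 12 vCPU)
vm3 (24 vCPU) → host 2 (remaining 40 vCPU)
vm4 (49 vCPU) → host 3 (remaining 15 vCPU)
vm5 (10 vCPU) → host 1 (remaining 2 vCPU)
vm6 (38 vCPU) → host 2 (remaining 2 vCPU)
vm7 (18 vCPU) → host 4 (remaining 46 vCPU)
vm8 (37 vCPU) → host 4 (remaining 9 vCPU)
vm9 (23 vCPU) → host 5 (remaining 41 vCPU)
vm10 (15 vCPU) → host 3 (remaining 0 vCPU)
vm11 (7 vCPU) → host 4 (remaining 2 vCPU)
vm12 (49 vCPU) → host 6 (remaining 15 vCPU)
vm13 (54 vCPU) → host 7 (remaining 10 vCPU)
vm14 (23 vCPU) → host 5 (remaining 18 vCPU)
vm15 (52 vCPU) → host 8 (remaining 12 vCPU)
vm16 (60 vCPU) → host 9 (remaining 4 vCPU)

9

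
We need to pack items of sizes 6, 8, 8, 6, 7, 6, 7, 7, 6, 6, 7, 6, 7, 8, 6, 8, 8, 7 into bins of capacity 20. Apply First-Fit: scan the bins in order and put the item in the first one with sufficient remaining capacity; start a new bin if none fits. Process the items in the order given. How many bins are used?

bin 1: place 6, 14 left
bin 1: place 8, 6 left
bin 2: place 8, 12 left
bin 1: place 6, 0 left
bin 2: place 7, 5 left
bin 3: place 6, 14 left
bin 3: place 7, 7 left
bin 3: place 7, 0 left
bin 4: place 6, 14 left
bin 4: place 6, 8 left
bin 4: place 7, 1 left
bin 5: place 6, 14 left
bin 5: place 7, 7 left
bin 6: place 8, 12 left
bin 5: place 6, 1 left
bin 6: place 8, 4 left
bin 7: place 8, 12 left
bin 7: place 7, 5 left

7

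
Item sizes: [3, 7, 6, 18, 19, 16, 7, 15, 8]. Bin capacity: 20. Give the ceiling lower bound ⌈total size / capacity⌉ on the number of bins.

5

Total size = 3 + 7 + 6 + 18 + 19 + 16 + 7 + 15 + 8 = 99.
⌈99 / 20⌉ = 5.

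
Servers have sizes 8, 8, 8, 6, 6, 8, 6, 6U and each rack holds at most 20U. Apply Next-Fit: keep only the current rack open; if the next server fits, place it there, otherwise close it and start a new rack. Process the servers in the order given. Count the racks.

3

8U → rack 1 (remaining 12U)
8U → rack 1 (remaining 4U)
8U → rack 2 (remaining 12U)
6U → rack 2 (remaining 6U)
6U → rack 2 (remaining 0U)
8U → rack 3 (remaining 12U)
6U → rack 3 (remaining 6U)
6U → rack 3 (remaining 0U)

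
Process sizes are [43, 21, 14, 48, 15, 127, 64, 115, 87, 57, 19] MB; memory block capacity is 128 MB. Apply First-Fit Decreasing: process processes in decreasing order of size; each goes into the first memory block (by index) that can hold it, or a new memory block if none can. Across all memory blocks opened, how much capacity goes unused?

Sorted descending: 127, 115, 87, 64, 57, 48, 43, 21, 19, 15, 14.
Put 127 MB in memory block 1; 1 MB remain.
Put 115 MB in memory block 2; 13 MB remain.
Put 87 MB in memory block 3; 41 MB remain.
Put 64 MB in memory block 4; 64 MB remain.
Put 57 MB in memory block 4; 7 MB remain.
Put 48 MB in memory block 5; 80 MB remain.
Put 43 MB in memory block 5; 37 MB remain.
Put 21 MB in memory block 3; 20 MB remain.
Put 19 MB in memory block 3; 1 MB remain.
Put 15 MB in memory block 5; 22 MB remain.
Put 14 MB in memory block 5; 8 MB remain.
5 memory blocks × 128 MB = 640 MB; used 610 MB; unused 30 MB.

30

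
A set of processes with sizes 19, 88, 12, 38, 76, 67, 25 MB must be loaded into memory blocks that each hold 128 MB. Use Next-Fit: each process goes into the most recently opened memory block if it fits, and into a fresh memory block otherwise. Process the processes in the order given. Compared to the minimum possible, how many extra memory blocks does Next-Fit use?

Next-Fit: [19,88,12] [38,76] [67,25] → 3 memory blocks.
Total size 325 MB; any packing needs at least ⌈325/128⌉ = 3 memory blocks.
So 3 is already optimal.

0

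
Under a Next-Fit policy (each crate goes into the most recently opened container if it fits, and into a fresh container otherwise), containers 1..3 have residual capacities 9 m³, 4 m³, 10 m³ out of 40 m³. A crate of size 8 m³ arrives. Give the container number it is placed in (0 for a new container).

Next-Fit only looks at container 3, which has 10 m³ free.
8 m³ fits there.

3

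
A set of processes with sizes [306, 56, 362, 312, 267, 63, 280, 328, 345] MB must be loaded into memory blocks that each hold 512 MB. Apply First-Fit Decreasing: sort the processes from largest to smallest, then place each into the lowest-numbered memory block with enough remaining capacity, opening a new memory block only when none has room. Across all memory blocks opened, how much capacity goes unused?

Sorted descending: 362, 345, 328, 312, 306, 280, 267, 63, 56.
Put 362 MB in memory block 1; 150 MB remain.
Put 345 MB in memory block 2; 167 MB remain.
Put 328 MB in memory block 3; 184 MB remain.
Put 312 MB in memory block 4; 200 MB remain.
Put 306 MB in memory block 5; 206 MB remain.
Put 280 MB in memory block 6; 232 MB remain.
Put 267 MB in memory block 7; 245 MB remain.
Put 63 MB in memory block 1; 87 MB remain.
Put 56 MB in memory block 1; 31 MB remain.
7 memory blocks × 512 MB = 3584 MB; used 2319 MB; unused 1265 MB.

1265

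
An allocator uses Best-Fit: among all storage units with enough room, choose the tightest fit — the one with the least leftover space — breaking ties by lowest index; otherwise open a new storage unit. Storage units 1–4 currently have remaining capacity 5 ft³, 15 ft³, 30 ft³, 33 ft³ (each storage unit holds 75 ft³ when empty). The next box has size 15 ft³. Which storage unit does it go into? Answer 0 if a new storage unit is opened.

2

Storage units with room: storage unit 2 (15 ft³), storage unit 3 (30 ft³), storage unit 4 (33 ft³).
Tightest fit is storage unit 2 with 15 ft³ free.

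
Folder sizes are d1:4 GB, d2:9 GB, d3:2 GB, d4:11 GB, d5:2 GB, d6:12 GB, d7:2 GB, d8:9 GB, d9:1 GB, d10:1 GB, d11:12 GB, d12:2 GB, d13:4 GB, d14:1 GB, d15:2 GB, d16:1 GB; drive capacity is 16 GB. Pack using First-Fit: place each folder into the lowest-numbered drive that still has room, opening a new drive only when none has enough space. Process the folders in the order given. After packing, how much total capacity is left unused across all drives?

d1 (4 GB) → drive 1 (remaining 12 GB)
d2 (9 GB) → drive 1 (remaining 3 GB)
d3 (2 GB) → drive 1 (remaining 1 GB)
d4 (11 GB) → drive 2 (remaining 5 GB)
d5 (2 GB) → drive 2 (remaining 3 GB)
d6 (12 GB) → drive 3 (remaining 4 GB)
d7 (2 GB) → drive 2 (remaining 1 GB)
d8 (9 GB) → drive 4 (remaining 7 GB)
d9 (1 GB) → drive 1 (remaining 0 GB)
d10 (1 GB) → drive 2 (remaining 0 GB)
d11 (12 GB) → drive 5 (remaining 4 GB)
d12 (2 GB) → drive 3 (remaining 2 GB)
d13 (4 GB) → drive 4 (remaining 3 GB)
d14 (1 GB) → drive 3 (remaining 1 GB)
d15 (2 GB) → drive 4 (remaining 1 GB)
d16 (1 GB) → drive 3 (remaining 0 GB)
5 drives × 16 GB = 80 GB; used 75 GB; unused 5 GB.

5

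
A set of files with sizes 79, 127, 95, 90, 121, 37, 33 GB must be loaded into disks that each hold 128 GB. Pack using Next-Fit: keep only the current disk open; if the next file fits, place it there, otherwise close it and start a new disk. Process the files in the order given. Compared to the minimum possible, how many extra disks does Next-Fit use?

1

Next-Fit: [79] [127] [95] [90] [121] [37,33] → 6 disks.
Total size 582 GB; any packing needs at least ⌈582/128⌉ = 5 disks.
An optimal packing achieves that bound: [127] [121] [95,33] [90,37] [79] → 5 disks.
Excess: 6 − 5 = 1.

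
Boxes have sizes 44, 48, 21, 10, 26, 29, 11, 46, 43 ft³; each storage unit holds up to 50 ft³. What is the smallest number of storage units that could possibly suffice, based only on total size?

Total size = 44 + 48 + 21 + 10 + 26 + 29 + 11 + 46 + 43 = 278 ft³.
⌈278 / 50⌉ = 6.

6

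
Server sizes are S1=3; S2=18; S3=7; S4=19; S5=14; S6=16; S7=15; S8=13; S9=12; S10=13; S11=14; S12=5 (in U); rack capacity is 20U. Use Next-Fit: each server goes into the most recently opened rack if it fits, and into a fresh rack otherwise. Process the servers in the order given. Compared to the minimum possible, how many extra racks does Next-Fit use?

Next-Fit: [3] [18] [7] [19] [14] [16] [15] [13] [12] [13] [14,5] → 11 racks.
9 servers exceed 10U (half the capacity), and no two of those can share a rack, so at least 9 racks are needed.
An optimal packing achieves that bound: [19] [18] [16,3] [15,5] [14] [14] [13,7] [13] [12] → 9 racks.
Excess: 11 − 9 = 2.

2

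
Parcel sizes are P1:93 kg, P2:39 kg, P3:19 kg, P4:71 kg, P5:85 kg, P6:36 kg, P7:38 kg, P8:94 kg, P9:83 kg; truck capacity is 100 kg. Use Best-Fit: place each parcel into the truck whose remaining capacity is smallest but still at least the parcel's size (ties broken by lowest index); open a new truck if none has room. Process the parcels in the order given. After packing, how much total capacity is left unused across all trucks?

142

truck 1: place P1 (93 kg), 7 kg left
truck 2: place P2 (39 kg), 61 kg left
truck 2: place P3 (19 kg), 42 kg left
truck 3: place P4 (71 kg), 29 kg left
truck 4: place P5 (85 kg), 15 kg left
truck 2: place P6 (36 kg), 6 kg left
truck 5: place P7 (38 kg), 62 kg left
truck 6: place P8 (94 kg), 6 kg left
truck 7: place P9 (83 kg), 17 kg left
7 trucks × 100 kg = 700 kg; used 558 kg; unused 142 kg.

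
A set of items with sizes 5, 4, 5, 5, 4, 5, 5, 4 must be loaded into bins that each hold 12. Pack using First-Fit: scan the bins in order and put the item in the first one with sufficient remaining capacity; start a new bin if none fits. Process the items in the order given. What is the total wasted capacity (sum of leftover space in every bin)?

11

bin 1: place 5, 7 left
bin 1: place 4, 3 left
bin 2: place 5, 7 left
bin 2: place 5, 2 left
bin 3: place 4, 8 left
bin 3: place 5, 3 left
bin 4: place 5, 7 left
bin 4: place 4, 3 left
4 bins × 12 = 48; used 37; unused 11.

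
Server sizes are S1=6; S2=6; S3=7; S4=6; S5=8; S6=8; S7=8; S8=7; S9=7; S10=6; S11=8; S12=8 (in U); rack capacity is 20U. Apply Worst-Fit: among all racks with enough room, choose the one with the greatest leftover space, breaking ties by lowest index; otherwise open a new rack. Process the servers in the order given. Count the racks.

5

S1 (6U) → rack 1 (remaining 14U)
S2 (6U) → rack 1 (remaining 8U)
S3 (7U) → rack 1 (remaining 1U)
S4 (6U) → rack 2 (remaining 14U)
S5 (8U) → rack 2 (remaining 6U)
S6 (8U) → rack 3 (remaining 12U)
S7 (8U) → rack 3 (remaining 4U)
S8 (7U) → rack 4 (remaining 13U)
S9 (7U) → rack 4 (remaining 6U)
S10 (6U) → rack 2 (remaining 0U)
S11 (8U) → rack 5 (remaining 12U)
S12 (8U) → rack 5 (remaining 4U)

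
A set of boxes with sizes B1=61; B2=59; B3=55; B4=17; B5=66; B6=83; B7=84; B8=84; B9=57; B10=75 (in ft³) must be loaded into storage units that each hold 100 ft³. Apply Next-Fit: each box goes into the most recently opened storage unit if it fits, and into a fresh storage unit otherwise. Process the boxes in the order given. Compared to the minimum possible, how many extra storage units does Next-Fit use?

0

Next-Fit: [61] [59] [55,17] [66] [83] [84] [84] [57] [75] → 9 storage units.
9 boxes exceed 50 ft³ (half the capacity), and no two of those can share a storage unit, so at least 9 storage units are needed.
So 9 is already optimal.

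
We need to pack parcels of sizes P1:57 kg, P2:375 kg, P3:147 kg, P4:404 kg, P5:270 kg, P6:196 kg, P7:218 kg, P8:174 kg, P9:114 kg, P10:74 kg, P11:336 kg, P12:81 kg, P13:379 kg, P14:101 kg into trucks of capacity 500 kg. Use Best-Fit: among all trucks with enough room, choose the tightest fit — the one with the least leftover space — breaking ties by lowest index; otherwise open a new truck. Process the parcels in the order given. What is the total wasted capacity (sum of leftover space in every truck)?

574

P1 (57 kg) → truck 1 (remaining 443 kg)
P2 (375 kg) → truck 1 (remaining 68 kg)
P3 (147 kg) → truck 2 (remaining 353 kg)
P4 (404 kg) → truck 3 (remaining 96 kg)
P5 (270 kg) → truck 2 (remaining 83 kg)
P6 (196 kg) → truck 4 (remaining 304 kg)
P7 (218 kg) → truck 4 (remaining 86 kg)
P8 (174 kg) → truck 5 (remaining 326 kg)
P9 (114 kg) → truck 5 (remaining 212 kg)
P10 (74 kg) → truck 2 (remaining 9 kg)
P11 (336 kg) → truck 6 (remaining 164 kg)
P12 (81 kg) → truck 4 (remaining 5 kg)
P13 (379 kg) → truck 7 (remaining 121 kg)
P14 (101 kg) → truck 7 (remaining 20 kg)
7 trucks × 500 kg = 3500 kg; used 2926 kg; unused 574 kg.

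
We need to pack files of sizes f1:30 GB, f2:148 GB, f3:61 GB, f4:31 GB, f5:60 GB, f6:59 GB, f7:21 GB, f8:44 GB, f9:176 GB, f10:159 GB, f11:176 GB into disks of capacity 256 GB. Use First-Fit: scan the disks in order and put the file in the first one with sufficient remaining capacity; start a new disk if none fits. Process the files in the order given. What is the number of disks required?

f1 (30 GB) → disk 1 (remaining 226 GB)
f2 (148 GB) → disk 1 (remaining 78 GB)
f3 (61 GB) → disk 1 (remaining 17 GB)
f4 (31 GB) → disk 2 (remaining 225 GB)
f5 (60 GB) → disk 2 (remaining 165 GB)
f6 (59 GB) → disk 2 (remaining 106 GB)
f7 (21 GB) → disk 2 (remaining 85 GB)
f8 (44 GB) → disk 2 (remaining 41 GB)
f9 (176 GB) → disk 3 (remaining 80 GB)
f10 (159 GB) → disk 4 (remaining 97 GB)
f11 (176 GB) → disk 5 (remaining 80 GB)
Final disks: [30,148,61] [31,60,59,21,44] [176] [159] [176].

5 disks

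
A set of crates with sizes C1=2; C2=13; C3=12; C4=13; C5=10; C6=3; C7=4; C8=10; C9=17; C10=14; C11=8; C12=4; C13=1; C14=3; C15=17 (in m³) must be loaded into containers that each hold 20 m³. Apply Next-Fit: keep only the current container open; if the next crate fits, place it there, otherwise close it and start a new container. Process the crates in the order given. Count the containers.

9

C1 (2 m³) → container 1 (remaining 18 m³)
C2 (13 m³) → container 1 (remaining 5 m³)
C3 (12 m³) → container 2 (remaining 8 m³)
C4 (13 m³) → container 3 (remaining 7 m³)
C5 (10 m³) → container 4 (remaining 10 m³)
C6 (3 m³) → container 4 (remaining 7 m³)
C7 (4 m³) → container 4 (remaining 3 m³)
C8 (10 m³) → container 5 (remaining 10 m³)
C9 (17 m³) → container 6 (remaining 3 m³)
C10 (14 m³) → container 7 (remaining 6 m³)
C11 (8 m³) → container 8 (remaining 12 m³)
C12 (4 m³) → container 8 (remaining 8 m³)
C13 (1 m³) → container 8 (remaining 7 m³)
C14 (3 m³) → container 8 (remaining 4 m³)
C15 (17 m³) → container 9 (remaining 3 m³)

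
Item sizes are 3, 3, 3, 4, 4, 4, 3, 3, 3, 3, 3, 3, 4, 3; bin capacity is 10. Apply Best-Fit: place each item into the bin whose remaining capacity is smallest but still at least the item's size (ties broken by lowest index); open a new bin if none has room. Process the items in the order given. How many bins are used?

5 bins

Put 3 in bin 1; 7 remain.
Put 3 in bin 1; 4 remain.
Put 3 in bin 1; 1 remain.
Put 4 in bin 2; 6 remain.
Put 4 in bin 2; 2 remain.
Put 4 in bin 3; 6 remain.
Put 3 in bin 3; 3 remain.
Put 3 in bin 3; 0 remain.
Put 3 in bin 4; 7 remain.
Put 3 in bin 4; 4 remain.
Put 3 in bin 4; 1 remain.
Put 3 in bin 5; 7 remain.
Put 4 in bin 5; 3 remain.
Put 3 in bin 5; 0 remain.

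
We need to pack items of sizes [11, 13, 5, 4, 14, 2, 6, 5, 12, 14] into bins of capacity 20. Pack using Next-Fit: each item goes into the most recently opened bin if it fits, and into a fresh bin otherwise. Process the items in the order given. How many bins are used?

bin 1: place 11, 9 left
bin 2: place 13, 7 left
bin 2: place 5, 2 left
bin 3: place 4, 16 left
bin 3: place 14, 2 left
bin 3: place 2, 0 left
bin 4: place 6, 14 left
bin 4: place 5, 9 left
bin 5: place 12, 8 left
bin 6: place 14, 6 left
Final bins: [11] [13,5] [4,14,2] [6,5] [12] [14].

6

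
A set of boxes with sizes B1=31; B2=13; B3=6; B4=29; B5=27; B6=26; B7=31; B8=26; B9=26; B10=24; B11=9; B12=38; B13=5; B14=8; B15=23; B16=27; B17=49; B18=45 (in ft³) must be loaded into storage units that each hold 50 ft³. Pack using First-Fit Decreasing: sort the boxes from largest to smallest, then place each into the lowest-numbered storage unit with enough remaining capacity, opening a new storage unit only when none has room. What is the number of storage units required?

11 storage units

Sorted descending: 49, 45, 38, 31, 31, 29, 27, 27, 26, 26, 26, 24, 23, 13, 9, 8, 6, 5.
49 ft³ → storage unit 1 (remaining 1 ft³)
45 ft³ → storage unit 2 (remaining 5 ft³)
38 ft³ → storage unit 3 (remaining 12 ft³)
31 ft³ → storage unit 4 (remaining 19 ft³)
31 ft³ → storage unit 5 (remaining 19 ft³)
29 ft³ → storage unit 6 (remaining 21 ft³)
27 ft³ → storage unit 7 (remaining 23 ft³)
27 ft³ → storage unit 8 (remaining 23 ft³)
26 ft³ → storage unit 9 (remaining 24 ft³)
26 ft³ → storage unit 10 (remaining 24 ft³)
26 ft³ → storage unit 11 (remaining 24 ft³)
24 ft³ → storage unit 9 (remaining 0 ft³)
23 ft³ → storage unit 7 (remaining 0 ft³)
13 ft³ → storage unit 4 (remaining 6 ft³)
9 ft³ → storage unit 3 (remaining 3 ft³)
8 ft³ → storage unit 5 (remaining 11 ft³)
6 ft³ → storage unit 4 (remaining 0 ft³)
5 ft³ → storage unit 2 (remaining 0 ft³)
Final storage units: [49] [45,5] [38,9] [31,13,6] [31,8] [29] [27,23] [27] [26,24] [26] [26].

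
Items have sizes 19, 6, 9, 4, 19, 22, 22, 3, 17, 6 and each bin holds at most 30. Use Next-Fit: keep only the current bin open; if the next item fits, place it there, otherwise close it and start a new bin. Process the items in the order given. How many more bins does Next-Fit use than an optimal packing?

Next-Fit: [19,6] [9,4] [19] [22] [22,3] [17,6] → 6 bins.
Total size 127; any packing needs at least ⌈127/30⌉ = 5 bins.
An optimal packing achieves that bound: [22,6] [22,6] [19,9] [19,4,3] [17] → 5 bins.
Excess: 6 − 5 = 1.

1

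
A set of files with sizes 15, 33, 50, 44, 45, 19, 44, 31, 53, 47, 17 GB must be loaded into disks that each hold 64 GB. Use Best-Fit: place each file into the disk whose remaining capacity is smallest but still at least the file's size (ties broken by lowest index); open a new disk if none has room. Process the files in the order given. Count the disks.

8 disks

disk 1: place 15 GB, 49 GB left
disk 1: place 33 GB, 16 GB left
disk 2: place 50 GB, 14 GB left
disk 3: place 44 GB, 20 GB left
disk 4: place 45 GB, 19 GB left
disk 4: place 19 GB, 0 GB left
disk 5: place 44 GB, 20 GB left
disk 6: place 31 GB, 33 GB left
disk 7: place 53 GB, 11 GB left
disk 8: place 47 GB, 17 GB left
disk 8: place 17 GB, 0 GB left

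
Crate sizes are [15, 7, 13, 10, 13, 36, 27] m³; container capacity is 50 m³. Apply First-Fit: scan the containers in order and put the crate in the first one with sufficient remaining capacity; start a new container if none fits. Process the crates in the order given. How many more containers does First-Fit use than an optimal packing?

0

First-Fit: [15,7,13,10] [13,36] [27] → 3 containers.
Total size 121 m³; any packing needs at least ⌈121/50⌉ = 3 containers.
So 3 is already optimal.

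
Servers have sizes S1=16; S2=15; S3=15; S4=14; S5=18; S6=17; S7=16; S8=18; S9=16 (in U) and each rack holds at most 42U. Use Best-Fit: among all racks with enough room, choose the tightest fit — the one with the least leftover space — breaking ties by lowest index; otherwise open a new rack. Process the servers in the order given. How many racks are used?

Put S1 (16U) in rack 1; 26U remain.
Put S2 (15U) in rack 1; 11U remain.
Put S3 (15U) in rack 2; 27U remain.
Put S4 (14U) in rack 2; 13U remain.
Put S5 (18U) in rack 3; 24U remain.
Put S6 (17U) in rack 3; 7U remain.
Put S7 (16U) in rack 4; 26U remain.
Put S8 (18U) in rack 4; 8U remain.
Put S9 (16U) in rack 5; 26U remain.

5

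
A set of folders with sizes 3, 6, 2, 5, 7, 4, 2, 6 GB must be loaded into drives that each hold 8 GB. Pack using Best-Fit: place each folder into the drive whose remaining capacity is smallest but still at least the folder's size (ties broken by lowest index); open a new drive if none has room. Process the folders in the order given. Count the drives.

drive 1: place 3 GB, 5 GB left
drive 2: place 6 GB, 2 GB left
drive 2: place 2 GB, 0 GB left
drive 1: place 5 GB, 0 GB left
drive 3: place 7 GB, 1 GB left
drive 4: place 4 GB, 4 GB left
drive 4: place 2 GB, 2 GB left
drive 5: place 6 GB, 2 GB left

5 drives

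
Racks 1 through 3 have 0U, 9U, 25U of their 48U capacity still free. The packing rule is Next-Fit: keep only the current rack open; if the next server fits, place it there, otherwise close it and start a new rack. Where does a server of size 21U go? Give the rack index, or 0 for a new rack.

Next-Fit only looks at rack 3, which has 25U free.
21U fits there.

3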